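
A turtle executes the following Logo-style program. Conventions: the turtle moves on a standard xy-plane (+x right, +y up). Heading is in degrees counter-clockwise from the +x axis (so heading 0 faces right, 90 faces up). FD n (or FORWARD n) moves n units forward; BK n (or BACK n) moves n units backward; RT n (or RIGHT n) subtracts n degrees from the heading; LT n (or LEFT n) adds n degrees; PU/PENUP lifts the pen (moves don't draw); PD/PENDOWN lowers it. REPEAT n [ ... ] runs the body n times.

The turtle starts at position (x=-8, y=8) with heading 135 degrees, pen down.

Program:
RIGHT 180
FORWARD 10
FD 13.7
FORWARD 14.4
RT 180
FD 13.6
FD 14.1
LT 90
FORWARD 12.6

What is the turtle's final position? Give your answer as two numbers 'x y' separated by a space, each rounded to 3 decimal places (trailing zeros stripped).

Answer: -9.556 -8.263

Derivation:
Executing turtle program step by step:
Start: pos=(-8,8), heading=135, pen down
RT 180: heading 135 -> 315
FD 10: (-8,8) -> (-0.929,0.929) [heading=315, draw]
FD 13.7: (-0.929,0.929) -> (8.758,-8.758) [heading=315, draw]
FD 14.4: (8.758,-8.758) -> (18.941,-18.941) [heading=315, draw]
RT 180: heading 315 -> 135
FD 13.6: (18.941,-18.941) -> (9.324,-9.324) [heading=135, draw]
FD 14.1: (9.324,-9.324) -> (-0.646,0.646) [heading=135, draw]
LT 90: heading 135 -> 225
FD 12.6: (-0.646,0.646) -> (-9.556,-8.263) [heading=225, draw]
Final: pos=(-9.556,-8.263), heading=225, 6 segment(s) drawn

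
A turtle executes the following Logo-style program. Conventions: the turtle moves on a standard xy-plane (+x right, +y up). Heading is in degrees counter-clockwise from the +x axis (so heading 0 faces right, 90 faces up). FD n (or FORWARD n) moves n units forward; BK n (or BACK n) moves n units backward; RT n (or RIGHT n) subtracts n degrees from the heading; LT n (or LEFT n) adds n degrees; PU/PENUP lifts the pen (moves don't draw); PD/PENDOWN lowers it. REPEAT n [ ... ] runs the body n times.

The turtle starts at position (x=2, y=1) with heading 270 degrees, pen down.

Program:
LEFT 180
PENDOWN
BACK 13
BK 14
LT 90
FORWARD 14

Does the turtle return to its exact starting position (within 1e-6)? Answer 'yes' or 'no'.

Executing turtle program step by step:
Start: pos=(2,1), heading=270, pen down
LT 180: heading 270 -> 90
PD: pen down
BK 13: (2,1) -> (2,-12) [heading=90, draw]
BK 14: (2,-12) -> (2,-26) [heading=90, draw]
LT 90: heading 90 -> 180
FD 14: (2,-26) -> (-12,-26) [heading=180, draw]
Final: pos=(-12,-26), heading=180, 3 segment(s) drawn

Start position: (2, 1)
Final position: (-12, -26)
Distance = 30.414; >= 1e-6 -> NOT closed

Answer: no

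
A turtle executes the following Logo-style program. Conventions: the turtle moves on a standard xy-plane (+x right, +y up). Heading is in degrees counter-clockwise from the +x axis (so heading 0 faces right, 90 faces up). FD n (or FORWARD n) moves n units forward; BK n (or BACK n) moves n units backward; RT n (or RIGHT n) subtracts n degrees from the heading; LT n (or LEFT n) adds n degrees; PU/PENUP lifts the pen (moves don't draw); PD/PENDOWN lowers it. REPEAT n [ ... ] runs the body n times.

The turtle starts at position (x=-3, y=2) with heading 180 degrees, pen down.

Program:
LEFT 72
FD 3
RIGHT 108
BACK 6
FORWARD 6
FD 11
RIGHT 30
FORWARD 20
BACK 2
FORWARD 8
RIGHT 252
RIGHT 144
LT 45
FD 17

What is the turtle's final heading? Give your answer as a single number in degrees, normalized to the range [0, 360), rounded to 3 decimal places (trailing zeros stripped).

Executing turtle program step by step:
Start: pos=(-3,2), heading=180, pen down
LT 72: heading 180 -> 252
FD 3: (-3,2) -> (-3.927,-0.853) [heading=252, draw]
RT 108: heading 252 -> 144
BK 6: (-3.927,-0.853) -> (0.927,-4.38) [heading=144, draw]
FD 6: (0.927,-4.38) -> (-3.927,-0.853) [heading=144, draw]
FD 11: (-3.927,-0.853) -> (-12.826,5.612) [heading=144, draw]
RT 30: heading 144 -> 114
FD 20: (-12.826,5.612) -> (-20.961,23.883) [heading=114, draw]
BK 2: (-20.961,23.883) -> (-20.147,22.056) [heading=114, draw]
FD 8: (-20.147,22.056) -> (-23.401,29.365) [heading=114, draw]
RT 252: heading 114 -> 222
RT 144: heading 222 -> 78
LT 45: heading 78 -> 123
FD 17: (-23.401,29.365) -> (-32.66,43.622) [heading=123, draw]
Final: pos=(-32.66,43.622), heading=123, 8 segment(s) drawn

Answer: 123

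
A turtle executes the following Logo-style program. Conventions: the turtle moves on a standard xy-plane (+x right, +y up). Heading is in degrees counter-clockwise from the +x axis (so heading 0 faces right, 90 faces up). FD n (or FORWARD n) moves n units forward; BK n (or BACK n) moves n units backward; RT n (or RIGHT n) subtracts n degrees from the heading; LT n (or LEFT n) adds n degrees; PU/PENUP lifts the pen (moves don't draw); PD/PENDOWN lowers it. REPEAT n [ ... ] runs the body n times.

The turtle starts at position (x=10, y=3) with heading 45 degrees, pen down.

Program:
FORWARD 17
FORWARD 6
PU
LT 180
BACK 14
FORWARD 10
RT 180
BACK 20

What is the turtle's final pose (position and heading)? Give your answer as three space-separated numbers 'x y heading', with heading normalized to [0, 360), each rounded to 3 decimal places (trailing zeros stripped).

Answer: 14.95 7.95 45

Derivation:
Executing turtle program step by step:
Start: pos=(10,3), heading=45, pen down
FD 17: (10,3) -> (22.021,15.021) [heading=45, draw]
FD 6: (22.021,15.021) -> (26.263,19.263) [heading=45, draw]
PU: pen up
LT 180: heading 45 -> 225
BK 14: (26.263,19.263) -> (36.163,29.163) [heading=225, move]
FD 10: (36.163,29.163) -> (29.092,22.092) [heading=225, move]
RT 180: heading 225 -> 45
BK 20: (29.092,22.092) -> (14.95,7.95) [heading=45, move]
Final: pos=(14.95,7.95), heading=45, 2 segment(s) drawn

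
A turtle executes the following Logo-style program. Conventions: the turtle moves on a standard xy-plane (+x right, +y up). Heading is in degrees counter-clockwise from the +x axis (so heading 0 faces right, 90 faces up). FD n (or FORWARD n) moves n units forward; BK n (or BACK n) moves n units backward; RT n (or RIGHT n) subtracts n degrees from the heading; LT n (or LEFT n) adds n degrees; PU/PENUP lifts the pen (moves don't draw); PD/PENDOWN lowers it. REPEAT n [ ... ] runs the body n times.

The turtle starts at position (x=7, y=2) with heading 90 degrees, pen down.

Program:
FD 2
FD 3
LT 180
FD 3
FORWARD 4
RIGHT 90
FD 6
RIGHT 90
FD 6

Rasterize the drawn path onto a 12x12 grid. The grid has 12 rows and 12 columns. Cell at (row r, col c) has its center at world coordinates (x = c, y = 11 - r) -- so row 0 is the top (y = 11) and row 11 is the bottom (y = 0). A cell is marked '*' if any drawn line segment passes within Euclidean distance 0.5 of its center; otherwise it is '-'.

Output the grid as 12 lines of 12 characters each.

Segment 0: (7,2) -> (7,4)
Segment 1: (7,4) -> (7,7)
Segment 2: (7,7) -> (7,4)
Segment 3: (7,4) -> (7,0)
Segment 4: (7,0) -> (1,0)
Segment 5: (1,0) -> (1,6)

Answer: ------------
------------
------------
------------
-------*----
-*-----*----
-*-----*----
-*-----*----
-*-----*----
-*-----*----
-*-----*----
-*******----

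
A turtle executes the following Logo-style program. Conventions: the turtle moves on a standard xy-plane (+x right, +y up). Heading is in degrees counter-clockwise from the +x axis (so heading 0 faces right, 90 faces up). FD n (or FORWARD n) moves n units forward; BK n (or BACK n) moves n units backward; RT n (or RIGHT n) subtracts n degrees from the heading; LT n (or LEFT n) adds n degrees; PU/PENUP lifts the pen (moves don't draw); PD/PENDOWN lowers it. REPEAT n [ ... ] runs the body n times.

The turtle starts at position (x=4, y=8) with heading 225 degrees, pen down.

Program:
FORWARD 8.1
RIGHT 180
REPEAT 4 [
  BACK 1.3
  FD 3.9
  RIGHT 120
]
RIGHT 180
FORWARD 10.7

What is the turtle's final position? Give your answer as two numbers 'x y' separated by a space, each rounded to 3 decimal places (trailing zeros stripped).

Answer: -2.658 14.446

Derivation:
Executing turtle program step by step:
Start: pos=(4,8), heading=225, pen down
FD 8.1: (4,8) -> (-1.728,2.272) [heading=225, draw]
RT 180: heading 225 -> 45
REPEAT 4 [
  -- iteration 1/4 --
  BK 1.3: (-1.728,2.272) -> (-2.647,1.353) [heading=45, draw]
  FD 3.9: (-2.647,1.353) -> (0.111,4.111) [heading=45, draw]
  RT 120: heading 45 -> 285
  -- iteration 2/4 --
  BK 1.3: (0.111,4.111) -> (-0.226,5.367) [heading=285, draw]
  FD 3.9: (-0.226,5.367) -> (0.784,1.6) [heading=285, draw]
  RT 120: heading 285 -> 165
  -- iteration 3/4 --
  BK 1.3: (0.784,1.6) -> (2.04,1.263) [heading=165, draw]
  FD 3.9: (2.04,1.263) -> (-1.728,2.272) [heading=165, draw]
  RT 120: heading 165 -> 45
  -- iteration 4/4 --
  BK 1.3: (-1.728,2.272) -> (-2.647,1.353) [heading=45, draw]
  FD 3.9: (-2.647,1.353) -> (0.111,4.111) [heading=45, draw]
  RT 120: heading 45 -> 285
]
RT 180: heading 285 -> 105
FD 10.7: (0.111,4.111) -> (-2.658,14.446) [heading=105, draw]
Final: pos=(-2.658,14.446), heading=105, 10 segment(s) drawn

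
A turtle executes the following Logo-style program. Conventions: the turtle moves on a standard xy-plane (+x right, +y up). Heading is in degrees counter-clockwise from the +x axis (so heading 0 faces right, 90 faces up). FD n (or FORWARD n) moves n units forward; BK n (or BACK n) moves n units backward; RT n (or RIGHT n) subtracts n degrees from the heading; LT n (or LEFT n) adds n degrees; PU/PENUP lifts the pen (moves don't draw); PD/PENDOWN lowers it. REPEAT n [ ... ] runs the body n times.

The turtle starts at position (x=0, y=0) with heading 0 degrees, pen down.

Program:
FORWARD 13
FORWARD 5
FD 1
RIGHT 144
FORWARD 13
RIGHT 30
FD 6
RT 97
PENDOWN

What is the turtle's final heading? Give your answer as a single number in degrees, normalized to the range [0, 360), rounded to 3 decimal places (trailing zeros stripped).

Executing turtle program step by step:
Start: pos=(0,0), heading=0, pen down
FD 13: (0,0) -> (13,0) [heading=0, draw]
FD 5: (13,0) -> (18,0) [heading=0, draw]
FD 1: (18,0) -> (19,0) [heading=0, draw]
RT 144: heading 0 -> 216
FD 13: (19,0) -> (8.483,-7.641) [heading=216, draw]
RT 30: heading 216 -> 186
FD 6: (8.483,-7.641) -> (2.516,-8.268) [heading=186, draw]
RT 97: heading 186 -> 89
PD: pen down
Final: pos=(2.516,-8.268), heading=89, 5 segment(s) drawn

Answer: 89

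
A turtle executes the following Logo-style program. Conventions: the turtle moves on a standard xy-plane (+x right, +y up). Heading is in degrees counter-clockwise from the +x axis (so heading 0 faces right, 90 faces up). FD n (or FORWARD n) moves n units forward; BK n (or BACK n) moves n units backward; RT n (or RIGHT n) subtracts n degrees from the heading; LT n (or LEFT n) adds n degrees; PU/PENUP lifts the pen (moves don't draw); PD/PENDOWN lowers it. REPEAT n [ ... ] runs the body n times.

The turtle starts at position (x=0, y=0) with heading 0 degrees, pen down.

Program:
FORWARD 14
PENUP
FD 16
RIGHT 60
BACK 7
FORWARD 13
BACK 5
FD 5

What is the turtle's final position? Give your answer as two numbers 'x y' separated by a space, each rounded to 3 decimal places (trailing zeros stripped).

Executing turtle program step by step:
Start: pos=(0,0), heading=0, pen down
FD 14: (0,0) -> (14,0) [heading=0, draw]
PU: pen up
FD 16: (14,0) -> (30,0) [heading=0, move]
RT 60: heading 0 -> 300
BK 7: (30,0) -> (26.5,6.062) [heading=300, move]
FD 13: (26.5,6.062) -> (33,-5.196) [heading=300, move]
BK 5: (33,-5.196) -> (30.5,-0.866) [heading=300, move]
FD 5: (30.5,-0.866) -> (33,-5.196) [heading=300, move]
Final: pos=(33,-5.196), heading=300, 1 segment(s) drawn

Answer: 33 -5.196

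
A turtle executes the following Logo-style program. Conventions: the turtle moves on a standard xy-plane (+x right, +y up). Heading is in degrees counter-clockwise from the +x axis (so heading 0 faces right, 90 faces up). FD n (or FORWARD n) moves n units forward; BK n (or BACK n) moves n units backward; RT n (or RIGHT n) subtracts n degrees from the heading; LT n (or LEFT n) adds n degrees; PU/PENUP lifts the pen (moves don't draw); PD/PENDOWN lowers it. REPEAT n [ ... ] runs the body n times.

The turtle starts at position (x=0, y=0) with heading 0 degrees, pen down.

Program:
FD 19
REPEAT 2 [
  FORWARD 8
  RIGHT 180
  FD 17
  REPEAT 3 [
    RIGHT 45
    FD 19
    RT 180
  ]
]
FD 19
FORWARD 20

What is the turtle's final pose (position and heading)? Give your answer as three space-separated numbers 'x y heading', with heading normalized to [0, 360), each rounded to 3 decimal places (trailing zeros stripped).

Executing turtle program step by step:
Start: pos=(0,0), heading=0, pen down
FD 19: (0,0) -> (19,0) [heading=0, draw]
REPEAT 2 [
  -- iteration 1/2 --
  FD 8: (19,0) -> (27,0) [heading=0, draw]
  RT 180: heading 0 -> 180
  FD 17: (27,0) -> (10,0) [heading=180, draw]
  REPEAT 3 [
    -- iteration 1/3 --
    RT 45: heading 180 -> 135
    FD 19: (10,0) -> (-3.435,13.435) [heading=135, draw]
    RT 180: heading 135 -> 315
    -- iteration 2/3 --
    RT 45: heading 315 -> 270
    FD 19: (-3.435,13.435) -> (-3.435,-5.565) [heading=270, draw]
    RT 180: heading 270 -> 90
    -- iteration 3/3 --
    RT 45: heading 90 -> 45
    FD 19: (-3.435,-5.565) -> (10,7.87) [heading=45, draw]
    RT 180: heading 45 -> 225
  ]
  -- iteration 2/2 --
  FD 8: (10,7.87) -> (4.343,2.213) [heading=225, draw]
  RT 180: heading 225 -> 45
  FD 17: (4.343,2.213) -> (16.364,14.234) [heading=45, draw]
  REPEAT 3 [
    -- iteration 1/3 --
    RT 45: heading 45 -> 0
    FD 19: (16.364,14.234) -> (35.364,14.234) [heading=0, draw]
    RT 180: heading 0 -> 180
    -- iteration 2/3 --
    RT 45: heading 180 -> 135
    FD 19: (35.364,14.234) -> (21.929,27.669) [heading=135, draw]
    RT 180: heading 135 -> 315
    -- iteration 3/3 --
    RT 45: heading 315 -> 270
    FD 19: (21.929,27.669) -> (21.929,8.669) [heading=270, draw]
    RT 180: heading 270 -> 90
  ]
]
FD 19: (21.929,8.669) -> (21.929,27.669) [heading=90, draw]
FD 20: (21.929,27.669) -> (21.929,47.669) [heading=90, draw]
Final: pos=(21.929,47.669), heading=90, 13 segment(s) drawn

Answer: 21.929 47.669 90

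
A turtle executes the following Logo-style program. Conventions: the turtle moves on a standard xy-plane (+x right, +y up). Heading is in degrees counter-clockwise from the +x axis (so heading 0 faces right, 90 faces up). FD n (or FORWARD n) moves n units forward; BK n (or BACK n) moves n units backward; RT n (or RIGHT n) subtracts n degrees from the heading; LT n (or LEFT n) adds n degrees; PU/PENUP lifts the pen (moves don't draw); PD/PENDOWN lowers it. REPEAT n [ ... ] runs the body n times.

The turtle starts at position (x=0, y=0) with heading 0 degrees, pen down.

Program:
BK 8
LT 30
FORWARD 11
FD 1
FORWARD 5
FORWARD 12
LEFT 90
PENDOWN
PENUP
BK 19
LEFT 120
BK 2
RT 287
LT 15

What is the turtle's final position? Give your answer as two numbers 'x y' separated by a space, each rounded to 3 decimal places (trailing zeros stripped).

Executing turtle program step by step:
Start: pos=(0,0), heading=0, pen down
BK 8: (0,0) -> (-8,0) [heading=0, draw]
LT 30: heading 0 -> 30
FD 11: (-8,0) -> (1.526,5.5) [heading=30, draw]
FD 1: (1.526,5.5) -> (2.392,6) [heading=30, draw]
FD 5: (2.392,6) -> (6.722,8.5) [heading=30, draw]
FD 12: (6.722,8.5) -> (17.115,14.5) [heading=30, draw]
LT 90: heading 30 -> 120
PD: pen down
PU: pen up
BK 19: (17.115,14.5) -> (26.615,-1.954) [heading=120, move]
LT 120: heading 120 -> 240
BK 2: (26.615,-1.954) -> (27.615,-0.222) [heading=240, move]
RT 287: heading 240 -> 313
LT 15: heading 313 -> 328
Final: pos=(27.615,-0.222), heading=328, 5 segment(s) drawn

Answer: 27.615 -0.222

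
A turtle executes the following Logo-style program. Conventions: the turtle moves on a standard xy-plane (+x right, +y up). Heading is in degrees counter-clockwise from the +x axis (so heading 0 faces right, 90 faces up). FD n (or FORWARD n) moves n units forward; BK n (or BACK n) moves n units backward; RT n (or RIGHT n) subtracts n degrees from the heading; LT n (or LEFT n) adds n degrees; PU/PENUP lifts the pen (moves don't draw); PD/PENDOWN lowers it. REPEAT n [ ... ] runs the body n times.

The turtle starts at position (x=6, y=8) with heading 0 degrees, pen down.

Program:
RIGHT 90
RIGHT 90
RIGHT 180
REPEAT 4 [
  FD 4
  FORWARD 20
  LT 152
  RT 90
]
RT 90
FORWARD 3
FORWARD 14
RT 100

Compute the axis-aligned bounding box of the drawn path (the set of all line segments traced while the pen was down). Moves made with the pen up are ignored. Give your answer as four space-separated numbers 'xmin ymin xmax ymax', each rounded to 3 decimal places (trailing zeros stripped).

Answer: -11.784 8 41.267 52.947

Derivation:
Executing turtle program step by step:
Start: pos=(6,8), heading=0, pen down
RT 90: heading 0 -> 270
RT 90: heading 270 -> 180
RT 180: heading 180 -> 0
REPEAT 4 [
  -- iteration 1/4 --
  FD 4: (6,8) -> (10,8) [heading=0, draw]
  FD 20: (10,8) -> (30,8) [heading=0, draw]
  LT 152: heading 0 -> 152
  RT 90: heading 152 -> 62
  -- iteration 2/4 --
  FD 4: (30,8) -> (31.878,11.532) [heading=62, draw]
  FD 20: (31.878,11.532) -> (41.267,29.191) [heading=62, draw]
  LT 152: heading 62 -> 214
  RT 90: heading 214 -> 124
  -- iteration 3/4 --
  FD 4: (41.267,29.191) -> (39.031,32.507) [heading=124, draw]
  FD 20: (39.031,32.507) -> (27.847,49.088) [heading=124, draw]
  LT 152: heading 124 -> 276
  RT 90: heading 276 -> 186
  -- iteration 4/4 --
  FD 4: (27.847,49.088) -> (23.869,48.67) [heading=186, draw]
  FD 20: (23.869,48.67) -> (3.978,46.579) [heading=186, draw]
  LT 152: heading 186 -> 338
  RT 90: heading 338 -> 248
]
RT 90: heading 248 -> 158
FD 3: (3.978,46.579) -> (1.197,47.703) [heading=158, draw]
FD 14: (1.197,47.703) -> (-11.784,52.947) [heading=158, draw]
RT 100: heading 158 -> 58
Final: pos=(-11.784,52.947), heading=58, 10 segment(s) drawn

Segment endpoints: x in {-11.784, 1.197, 3.978, 6, 10, 23.869, 27.847, 30, 31.878, 39.031, 41.267}, y in {8, 8, 8, 11.532, 29.191, 32.507, 46.579, 47.703, 48.67, 49.088, 52.947}
xmin=-11.784, ymin=8, xmax=41.267, ymax=52.947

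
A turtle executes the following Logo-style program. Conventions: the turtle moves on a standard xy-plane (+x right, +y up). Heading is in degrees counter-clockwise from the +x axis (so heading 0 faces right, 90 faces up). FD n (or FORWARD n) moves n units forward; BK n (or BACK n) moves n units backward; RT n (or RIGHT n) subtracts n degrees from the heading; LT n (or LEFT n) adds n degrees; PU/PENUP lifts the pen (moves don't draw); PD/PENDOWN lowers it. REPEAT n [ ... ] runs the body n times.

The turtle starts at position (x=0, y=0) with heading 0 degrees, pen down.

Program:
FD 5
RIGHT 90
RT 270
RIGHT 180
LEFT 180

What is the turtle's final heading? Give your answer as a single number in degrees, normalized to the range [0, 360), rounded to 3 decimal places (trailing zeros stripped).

Executing turtle program step by step:
Start: pos=(0,0), heading=0, pen down
FD 5: (0,0) -> (5,0) [heading=0, draw]
RT 90: heading 0 -> 270
RT 270: heading 270 -> 0
RT 180: heading 0 -> 180
LT 180: heading 180 -> 0
Final: pos=(5,0), heading=0, 1 segment(s) drawn

Answer: 0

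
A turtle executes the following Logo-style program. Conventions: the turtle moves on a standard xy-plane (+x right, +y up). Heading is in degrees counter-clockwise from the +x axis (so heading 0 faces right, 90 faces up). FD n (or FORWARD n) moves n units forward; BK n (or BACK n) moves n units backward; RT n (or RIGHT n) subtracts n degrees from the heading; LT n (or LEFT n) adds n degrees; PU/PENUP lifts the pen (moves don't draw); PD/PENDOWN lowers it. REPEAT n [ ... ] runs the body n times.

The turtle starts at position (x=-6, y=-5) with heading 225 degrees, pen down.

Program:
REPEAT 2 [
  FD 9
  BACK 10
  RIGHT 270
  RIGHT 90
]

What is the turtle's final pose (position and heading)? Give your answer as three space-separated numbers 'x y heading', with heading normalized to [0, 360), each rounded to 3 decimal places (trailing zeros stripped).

Executing turtle program step by step:
Start: pos=(-6,-5), heading=225, pen down
REPEAT 2 [
  -- iteration 1/2 --
  FD 9: (-6,-5) -> (-12.364,-11.364) [heading=225, draw]
  BK 10: (-12.364,-11.364) -> (-5.293,-4.293) [heading=225, draw]
  RT 270: heading 225 -> 315
  RT 90: heading 315 -> 225
  -- iteration 2/2 --
  FD 9: (-5.293,-4.293) -> (-11.657,-10.657) [heading=225, draw]
  BK 10: (-11.657,-10.657) -> (-4.586,-3.586) [heading=225, draw]
  RT 270: heading 225 -> 315
  RT 90: heading 315 -> 225
]
Final: pos=(-4.586,-3.586), heading=225, 4 segment(s) drawn

Answer: -4.586 -3.586 225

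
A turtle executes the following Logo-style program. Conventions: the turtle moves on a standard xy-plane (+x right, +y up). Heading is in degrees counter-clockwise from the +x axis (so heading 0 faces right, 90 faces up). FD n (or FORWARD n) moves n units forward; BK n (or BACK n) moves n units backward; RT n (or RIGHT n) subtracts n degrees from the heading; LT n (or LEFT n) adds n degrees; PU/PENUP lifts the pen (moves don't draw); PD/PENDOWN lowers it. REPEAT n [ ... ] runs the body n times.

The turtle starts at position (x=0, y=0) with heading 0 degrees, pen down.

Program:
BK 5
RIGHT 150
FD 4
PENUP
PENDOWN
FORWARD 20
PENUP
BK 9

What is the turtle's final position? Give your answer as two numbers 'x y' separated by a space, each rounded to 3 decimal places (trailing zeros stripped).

Executing turtle program step by step:
Start: pos=(0,0), heading=0, pen down
BK 5: (0,0) -> (-5,0) [heading=0, draw]
RT 150: heading 0 -> 210
FD 4: (-5,0) -> (-8.464,-2) [heading=210, draw]
PU: pen up
PD: pen down
FD 20: (-8.464,-2) -> (-25.785,-12) [heading=210, draw]
PU: pen up
BK 9: (-25.785,-12) -> (-17.99,-7.5) [heading=210, move]
Final: pos=(-17.99,-7.5), heading=210, 3 segment(s) drawn

Answer: -17.99 -7.5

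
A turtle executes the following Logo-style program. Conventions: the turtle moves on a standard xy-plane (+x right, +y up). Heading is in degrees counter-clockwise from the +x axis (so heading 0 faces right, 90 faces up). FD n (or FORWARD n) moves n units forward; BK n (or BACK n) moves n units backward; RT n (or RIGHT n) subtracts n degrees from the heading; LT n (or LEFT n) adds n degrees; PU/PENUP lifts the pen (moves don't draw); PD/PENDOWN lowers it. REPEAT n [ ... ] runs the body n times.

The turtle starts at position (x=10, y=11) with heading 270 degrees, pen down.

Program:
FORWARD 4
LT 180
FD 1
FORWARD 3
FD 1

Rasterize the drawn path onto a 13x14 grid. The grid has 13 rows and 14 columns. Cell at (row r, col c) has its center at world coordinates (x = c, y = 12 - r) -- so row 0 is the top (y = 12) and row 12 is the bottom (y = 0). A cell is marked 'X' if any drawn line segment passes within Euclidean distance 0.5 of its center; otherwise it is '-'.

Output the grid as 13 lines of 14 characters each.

Answer: ----------X---
----------X---
----------X---
----------X---
----------X---
----------X---
--------------
--------------
--------------
--------------
--------------
--------------
--------------

Derivation:
Segment 0: (10,11) -> (10,7)
Segment 1: (10,7) -> (10,8)
Segment 2: (10,8) -> (10,11)
Segment 3: (10,11) -> (10,12)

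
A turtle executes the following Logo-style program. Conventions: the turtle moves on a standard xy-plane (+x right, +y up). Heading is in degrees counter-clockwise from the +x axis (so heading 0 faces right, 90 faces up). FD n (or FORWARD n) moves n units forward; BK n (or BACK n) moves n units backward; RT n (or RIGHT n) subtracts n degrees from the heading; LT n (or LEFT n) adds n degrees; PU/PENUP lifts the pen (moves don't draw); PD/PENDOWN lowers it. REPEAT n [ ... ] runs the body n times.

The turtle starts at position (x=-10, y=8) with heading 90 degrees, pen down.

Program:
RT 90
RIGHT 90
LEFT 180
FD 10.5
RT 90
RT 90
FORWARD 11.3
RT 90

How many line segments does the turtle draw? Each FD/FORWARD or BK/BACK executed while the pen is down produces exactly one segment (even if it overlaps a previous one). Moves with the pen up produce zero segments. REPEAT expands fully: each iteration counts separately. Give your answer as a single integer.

Answer: 2

Derivation:
Executing turtle program step by step:
Start: pos=(-10,8), heading=90, pen down
RT 90: heading 90 -> 0
RT 90: heading 0 -> 270
LT 180: heading 270 -> 90
FD 10.5: (-10,8) -> (-10,18.5) [heading=90, draw]
RT 90: heading 90 -> 0
RT 90: heading 0 -> 270
FD 11.3: (-10,18.5) -> (-10,7.2) [heading=270, draw]
RT 90: heading 270 -> 180
Final: pos=(-10,7.2), heading=180, 2 segment(s) drawn
Segments drawn: 2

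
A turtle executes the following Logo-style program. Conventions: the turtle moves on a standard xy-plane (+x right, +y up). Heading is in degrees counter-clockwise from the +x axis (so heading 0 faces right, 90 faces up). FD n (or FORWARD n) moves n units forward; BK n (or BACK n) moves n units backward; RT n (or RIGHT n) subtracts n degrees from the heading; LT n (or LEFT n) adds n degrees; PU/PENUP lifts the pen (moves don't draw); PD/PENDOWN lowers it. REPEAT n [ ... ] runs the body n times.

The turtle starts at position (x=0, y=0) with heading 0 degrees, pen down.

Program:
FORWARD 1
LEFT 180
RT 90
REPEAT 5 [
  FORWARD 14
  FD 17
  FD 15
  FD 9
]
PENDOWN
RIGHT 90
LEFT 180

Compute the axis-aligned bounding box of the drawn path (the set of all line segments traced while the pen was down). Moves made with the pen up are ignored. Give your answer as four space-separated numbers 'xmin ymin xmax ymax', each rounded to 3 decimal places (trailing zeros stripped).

Answer: 0 0 1 275

Derivation:
Executing turtle program step by step:
Start: pos=(0,0), heading=0, pen down
FD 1: (0,0) -> (1,0) [heading=0, draw]
LT 180: heading 0 -> 180
RT 90: heading 180 -> 90
REPEAT 5 [
  -- iteration 1/5 --
  FD 14: (1,0) -> (1,14) [heading=90, draw]
  FD 17: (1,14) -> (1,31) [heading=90, draw]
  FD 15: (1,31) -> (1,46) [heading=90, draw]
  FD 9: (1,46) -> (1,55) [heading=90, draw]
  -- iteration 2/5 --
  FD 14: (1,55) -> (1,69) [heading=90, draw]
  FD 17: (1,69) -> (1,86) [heading=90, draw]
  FD 15: (1,86) -> (1,101) [heading=90, draw]
  FD 9: (1,101) -> (1,110) [heading=90, draw]
  -- iteration 3/5 --
  FD 14: (1,110) -> (1,124) [heading=90, draw]
  FD 17: (1,124) -> (1,141) [heading=90, draw]
  FD 15: (1,141) -> (1,156) [heading=90, draw]
  FD 9: (1,156) -> (1,165) [heading=90, draw]
  -- iteration 4/5 --
  FD 14: (1,165) -> (1,179) [heading=90, draw]
  FD 17: (1,179) -> (1,196) [heading=90, draw]
  FD 15: (1,196) -> (1,211) [heading=90, draw]
  FD 9: (1,211) -> (1,220) [heading=90, draw]
  -- iteration 5/5 --
  FD 14: (1,220) -> (1,234) [heading=90, draw]
  FD 17: (1,234) -> (1,251) [heading=90, draw]
  FD 15: (1,251) -> (1,266) [heading=90, draw]
  FD 9: (1,266) -> (1,275) [heading=90, draw]
]
PD: pen down
RT 90: heading 90 -> 0
LT 180: heading 0 -> 180
Final: pos=(1,275), heading=180, 21 segment(s) drawn

Segment endpoints: x in {0, 1, 1, 1, 1, 1, 1, 1, 1, 1, 1, 1, 1, 1, 1, 1, 1, 1, 1, 1, 1, 1}, y in {0, 14, 31, 46, 55, 69, 86, 101, 110, 124, 141, 156, 165, 179, 196, 211, 220, 234, 251, 266, 275}
xmin=0, ymin=0, xmax=1, ymax=275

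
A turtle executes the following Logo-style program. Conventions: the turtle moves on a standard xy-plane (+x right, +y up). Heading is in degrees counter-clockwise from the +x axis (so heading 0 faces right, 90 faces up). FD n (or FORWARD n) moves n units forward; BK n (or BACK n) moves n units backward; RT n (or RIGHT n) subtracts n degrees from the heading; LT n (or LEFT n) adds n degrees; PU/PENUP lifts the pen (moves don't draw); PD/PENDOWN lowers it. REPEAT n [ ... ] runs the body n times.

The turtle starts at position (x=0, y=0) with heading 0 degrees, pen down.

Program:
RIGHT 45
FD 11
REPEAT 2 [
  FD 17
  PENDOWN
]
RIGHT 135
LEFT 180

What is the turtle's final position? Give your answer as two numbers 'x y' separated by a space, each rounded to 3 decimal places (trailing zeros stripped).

Executing turtle program step by step:
Start: pos=(0,0), heading=0, pen down
RT 45: heading 0 -> 315
FD 11: (0,0) -> (7.778,-7.778) [heading=315, draw]
REPEAT 2 [
  -- iteration 1/2 --
  FD 17: (7.778,-7.778) -> (19.799,-19.799) [heading=315, draw]
  PD: pen down
  -- iteration 2/2 --
  FD 17: (19.799,-19.799) -> (31.82,-31.82) [heading=315, draw]
  PD: pen down
]
RT 135: heading 315 -> 180
LT 180: heading 180 -> 0
Final: pos=(31.82,-31.82), heading=0, 3 segment(s) drawn

Answer: 31.82 -31.82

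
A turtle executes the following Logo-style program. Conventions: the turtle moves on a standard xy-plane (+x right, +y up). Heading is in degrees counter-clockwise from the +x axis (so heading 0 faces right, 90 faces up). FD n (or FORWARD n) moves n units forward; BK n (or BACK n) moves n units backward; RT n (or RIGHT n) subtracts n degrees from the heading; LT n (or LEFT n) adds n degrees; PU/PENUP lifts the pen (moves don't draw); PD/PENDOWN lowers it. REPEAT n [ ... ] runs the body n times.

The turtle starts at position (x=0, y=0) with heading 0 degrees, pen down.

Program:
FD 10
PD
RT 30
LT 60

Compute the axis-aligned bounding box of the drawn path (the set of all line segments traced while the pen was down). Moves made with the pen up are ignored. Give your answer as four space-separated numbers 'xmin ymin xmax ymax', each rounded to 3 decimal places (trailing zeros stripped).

Answer: 0 0 10 0

Derivation:
Executing turtle program step by step:
Start: pos=(0,0), heading=0, pen down
FD 10: (0,0) -> (10,0) [heading=0, draw]
PD: pen down
RT 30: heading 0 -> 330
LT 60: heading 330 -> 30
Final: pos=(10,0), heading=30, 1 segment(s) drawn

Segment endpoints: x in {0, 10}, y in {0}
xmin=0, ymin=0, xmax=10, ymax=0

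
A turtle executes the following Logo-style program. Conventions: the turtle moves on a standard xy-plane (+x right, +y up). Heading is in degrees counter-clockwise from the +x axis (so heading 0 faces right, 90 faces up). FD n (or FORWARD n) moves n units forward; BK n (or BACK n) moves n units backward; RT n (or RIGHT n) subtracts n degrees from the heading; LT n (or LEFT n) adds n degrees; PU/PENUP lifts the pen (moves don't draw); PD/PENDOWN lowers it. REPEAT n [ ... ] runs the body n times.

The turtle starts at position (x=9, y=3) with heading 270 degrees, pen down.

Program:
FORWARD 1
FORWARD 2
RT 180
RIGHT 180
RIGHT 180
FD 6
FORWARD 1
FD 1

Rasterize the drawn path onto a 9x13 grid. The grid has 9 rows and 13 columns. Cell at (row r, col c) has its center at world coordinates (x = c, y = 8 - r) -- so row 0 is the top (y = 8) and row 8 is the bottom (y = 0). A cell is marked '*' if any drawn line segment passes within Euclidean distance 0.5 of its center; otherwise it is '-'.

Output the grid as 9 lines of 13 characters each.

Answer: ---------*---
---------*---
---------*---
---------*---
---------*---
---------*---
---------*---
---------*---
---------*---

Derivation:
Segment 0: (9,3) -> (9,2)
Segment 1: (9,2) -> (9,0)
Segment 2: (9,0) -> (9,6)
Segment 3: (9,6) -> (9,7)
Segment 4: (9,7) -> (9,8)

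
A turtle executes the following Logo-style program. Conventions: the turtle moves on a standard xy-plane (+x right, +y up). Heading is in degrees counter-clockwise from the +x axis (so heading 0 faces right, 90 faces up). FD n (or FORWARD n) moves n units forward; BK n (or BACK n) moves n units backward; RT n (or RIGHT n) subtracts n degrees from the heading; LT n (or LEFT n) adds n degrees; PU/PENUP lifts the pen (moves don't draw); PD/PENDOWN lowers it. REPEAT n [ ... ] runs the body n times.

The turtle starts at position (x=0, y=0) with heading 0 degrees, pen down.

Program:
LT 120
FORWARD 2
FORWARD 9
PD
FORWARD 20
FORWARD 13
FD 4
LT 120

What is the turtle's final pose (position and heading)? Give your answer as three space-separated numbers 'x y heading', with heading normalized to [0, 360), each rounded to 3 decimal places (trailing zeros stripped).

Executing turtle program step by step:
Start: pos=(0,0), heading=0, pen down
LT 120: heading 0 -> 120
FD 2: (0,0) -> (-1,1.732) [heading=120, draw]
FD 9: (-1,1.732) -> (-5.5,9.526) [heading=120, draw]
PD: pen down
FD 20: (-5.5,9.526) -> (-15.5,26.847) [heading=120, draw]
FD 13: (-15.5,26.847) -> (-22,38.105) [heading=120, draw]
FD 4: (-22,38.105) -> (-24,41.569) [heading=120, draw]
LT 120: heading 120 -> 240
Final: pos=(-24,41.569), heading=240, 5 segment(s) drawn

Answer: -24 41.569 240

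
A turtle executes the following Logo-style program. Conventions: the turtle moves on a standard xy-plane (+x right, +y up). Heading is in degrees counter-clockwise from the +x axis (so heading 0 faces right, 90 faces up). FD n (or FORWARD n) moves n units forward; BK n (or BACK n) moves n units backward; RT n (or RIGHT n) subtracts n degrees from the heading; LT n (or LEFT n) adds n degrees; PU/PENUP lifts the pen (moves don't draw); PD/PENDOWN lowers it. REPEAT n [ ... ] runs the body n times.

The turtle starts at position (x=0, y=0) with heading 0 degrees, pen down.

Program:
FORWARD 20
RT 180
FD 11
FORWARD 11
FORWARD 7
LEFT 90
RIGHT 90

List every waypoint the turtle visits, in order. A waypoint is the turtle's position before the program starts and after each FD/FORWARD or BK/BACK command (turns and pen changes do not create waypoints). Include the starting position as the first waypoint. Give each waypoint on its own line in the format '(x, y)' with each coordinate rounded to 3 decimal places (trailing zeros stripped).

Answer: (0, 0)
(20, 0)
(9, 0)
(-2, 0)
(-9, 0)

Derivation:
Executing turtle program step by step:
Start: pos=(0,0), heading=0, pen down
FD 20: (0,0) -> (20,0) [heading=0, draw]
RT 180: heading 0 -> 180
FD 11: (20,0) -> (9,0) [heading=180, draw]
FD 11: (9,0) -> (-2,0) [heading=180, draw]
FD 7: (-2,0) -> (-9,0) [heading=180, draw]
LT 90: heading 180 -> 270
RT 90: heading 270 -> 180
Final: pos=(-9,0), heading=180, 4 segment(s) drawn
Waypoints (5 total):
(0, 0)
(20, 0)
(9, 0)
(-2, 0)
(-9, 0)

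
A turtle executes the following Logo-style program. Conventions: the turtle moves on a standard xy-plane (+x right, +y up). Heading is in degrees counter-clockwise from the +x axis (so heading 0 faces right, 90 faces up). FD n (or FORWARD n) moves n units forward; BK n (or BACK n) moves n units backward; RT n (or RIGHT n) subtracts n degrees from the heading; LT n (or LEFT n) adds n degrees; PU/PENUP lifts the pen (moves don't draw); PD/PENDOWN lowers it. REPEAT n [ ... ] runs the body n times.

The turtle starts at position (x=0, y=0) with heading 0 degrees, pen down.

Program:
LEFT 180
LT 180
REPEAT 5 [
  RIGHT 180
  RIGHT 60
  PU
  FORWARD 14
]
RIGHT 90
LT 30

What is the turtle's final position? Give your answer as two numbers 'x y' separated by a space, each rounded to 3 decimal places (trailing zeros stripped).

Answer: -14 0

Derivation:
Executing turtle program step by step:
Start: pos=(0,0), heading=0, pen down
LT 180: heading 0 -> 180
LT 180: heading 180 -> 0
REPEAT 5 [
  -- iteration 1/5 --
  RT 180: heading 0 -> 180
  RT 60: heading 180 -> 120
  PU: pen up
  FD 14: (0,0) -> (-7,12.124) [heading=120, move]
  -- iteration 2/5 --
  RT 180: heading 120 -> 300
  RT 60: heading 300 -> 240
  PU: pen up
  FD 14: (-7,12.124) -> (-14,0) [heading=240, move]
  -- iteration 3/5 --
  RT 180: heading 240 -> 60
  RT 60: heading 60 -> 0
  PU: pen up
  FD 14: (-14,0) -> (0,0) [heading=0, move]
  -- iteration 4/5 --
  RT 180: heading 0 -> 180
  RT 60: heading 180 -> 120
  PU: pen up
  FD 14: (0,0) -> (-7,12.124) [heading=120, move]
  -- iteration 5/5 --
  RT 180: heading 120 -> 300
  RT 60: heading 300 -> 240
  PU: pen up
  FD 14: (-7,12.124) -> (-14,0) [heading=240, move]
]
RT 90: heading 240 -> 150
LT 30: heading 150 -> 180
Final: pos=(-14,0), heading=180, 0 segment(s) drawn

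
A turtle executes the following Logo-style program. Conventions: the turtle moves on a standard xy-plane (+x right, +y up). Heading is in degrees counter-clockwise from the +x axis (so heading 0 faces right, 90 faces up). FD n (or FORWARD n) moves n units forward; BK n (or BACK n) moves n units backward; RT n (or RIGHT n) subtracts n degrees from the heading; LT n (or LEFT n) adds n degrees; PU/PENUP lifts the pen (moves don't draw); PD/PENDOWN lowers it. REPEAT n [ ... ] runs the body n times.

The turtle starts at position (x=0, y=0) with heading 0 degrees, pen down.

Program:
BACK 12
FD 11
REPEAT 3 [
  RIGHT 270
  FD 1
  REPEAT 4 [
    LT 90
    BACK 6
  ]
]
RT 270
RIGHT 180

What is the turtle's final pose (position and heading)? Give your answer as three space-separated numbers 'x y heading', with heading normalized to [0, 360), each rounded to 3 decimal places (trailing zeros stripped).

Executing turtle program step by step:
Start: pos=(0,0), heading=0, pen down
BK 12: (0,0) -> (-12,0) [heading=0, draw]
FD 11: (-12,0) -> (-1,0) [heading=0, draw]
REPEAT 3 [
  -- iteration 1/3 --
  RT 270: heading 0 -> 90
  FD 1: (-1,0) -> (-1,1) [heading=90, draw]
  REPEAT 4 [
    -- iteration 1/4 --
    LT 90: heading 90 -> 180
    BK 6: (-1,1) -> (5,1) [heading=180, draw]
    -- iteration 2/4 --
    LT 90: heading 180 -> 270
    BK 6: (5,1) -> (5,7) [heading=270, draw]
    -- iteration 3/4 --
    LT 90: heading 270 -> 0
    BK 6: (5,7) -> (-1,7) [heading=0, draw]
    -- iteration 4/4 --
    LT 90: heading 0 -> 90
    BK 6: (-1,7) -> (-1,1) [heading=90, draw]
  ]
  -- iteration 2/3 --
  RT 270: heading 90 -> 180
  FD 1: (-1,1) -> (-2,1) [heading=180, draw]
  REPEAT 4 [
    -- iteration 1/4 --
    LT 90: heading 180 -> 270
    BK 6: (-2,1) -> (-2,7) [heading=270, draw]
    -- iteration 2/4 --
    LT 90: heading 270 -> 0
    BK 6: (-2,7) -> (-8,7) [heading=0, draw]
    -- iteration 3/4 --
    LT 90: heading 0 -> 90
    BK 6: (-8,7) -> (-8,1) [heading=90, draw]
    -- iteration 4/4 --
    LT 90: heading 90 -> 180
    BK 6: (-8,1) -> (-2,1) [heading=180, draw]
  ]
  -- iteration 3/3 --
  RT 270: heading 180 -> 270
  FD 1: (-2,1) -> (-2,0) [heading=270, draw]
  REPEAT 4 [
    -- iteration 1/4 --
    LT 90: heading 270 -> 0
    BK 6: (-2,0) -> (-8,0) [heading=0, draw]
    -- iteration 2/4 --
    LT 90: heading 0 -> 90
    BK 6: (-8,0) -> (-8,-6) [heading=90, draw]
    -- iteration 3/4 --
    LT 90: heading 90 -> 180
    BK 6: (-8,-6) -> (-2,-6) [heading=180, draw]
    -- iteration 4/4 --
    LT 90: heading 180 -> 270
    BK 6: (-2,-6) -> (-2,0) [heading=270, draw]
  ]
]
RT 270: heading 270 -> 0
RT 180: heading 0 -> 180
Final: pos=(-2,0), heading=180, 17 segment(s) drawn

Answer: -2 0 180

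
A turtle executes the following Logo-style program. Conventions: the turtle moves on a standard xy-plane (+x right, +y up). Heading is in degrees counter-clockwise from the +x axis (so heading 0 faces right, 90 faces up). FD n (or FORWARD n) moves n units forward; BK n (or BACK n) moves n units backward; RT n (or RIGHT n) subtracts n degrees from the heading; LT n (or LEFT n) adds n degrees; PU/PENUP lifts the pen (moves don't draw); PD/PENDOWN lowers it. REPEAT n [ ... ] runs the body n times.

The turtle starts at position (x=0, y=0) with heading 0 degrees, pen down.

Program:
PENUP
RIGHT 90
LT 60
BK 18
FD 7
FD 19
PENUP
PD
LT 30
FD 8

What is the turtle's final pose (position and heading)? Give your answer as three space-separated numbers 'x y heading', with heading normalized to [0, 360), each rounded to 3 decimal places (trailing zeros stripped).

Answer: 14.928 -4 0

Derivation:
Executing turtle program step by step:
Start: pos=(0,0), heading=0, pen down
PU: pen up
RT 90: heading 0 -> 270
LT 60: heading 270 -> 330
BK 18: (0,0) -> (-15.588,9) [heading=330, move]
FD 7: (-15.588,9) -> (-9.526,5.5) [heading=330, move]
FD 19: (-9.526,5.5) -> (6.928,-4) [heading=330, move]
PU: pen up
PD: pen down
LT 30: heading 330 -> 0
FD 8: (6.928,-4) -> (14.928,-4) [heading=0, draw]
Final: pos=(14.928,-4), heading=0, 1 segment(s) drawn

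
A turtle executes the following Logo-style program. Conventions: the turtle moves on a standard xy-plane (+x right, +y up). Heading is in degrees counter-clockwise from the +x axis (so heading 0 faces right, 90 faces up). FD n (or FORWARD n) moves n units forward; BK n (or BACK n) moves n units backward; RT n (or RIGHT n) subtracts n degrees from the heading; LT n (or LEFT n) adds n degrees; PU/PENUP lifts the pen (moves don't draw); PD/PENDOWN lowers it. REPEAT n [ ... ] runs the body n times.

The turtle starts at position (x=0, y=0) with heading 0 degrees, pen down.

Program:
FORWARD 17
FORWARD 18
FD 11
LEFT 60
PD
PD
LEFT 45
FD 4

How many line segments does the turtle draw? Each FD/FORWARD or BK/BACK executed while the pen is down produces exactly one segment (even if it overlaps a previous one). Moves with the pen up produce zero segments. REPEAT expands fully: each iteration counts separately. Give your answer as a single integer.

Answer: 4

Derivation:
Executing turtle program step by step:
Start: pos=(0,0), heading=0, pen down
FD 17: (0,0) -> (17,0) [heading=0, draw]
FD 18: (17,0) -> (35,0) [heading=0, draw]
FD 11: (35,0) -> (46,0) [heading=0, draw]
LT 60: heading 0 -> 60
PD: pen down
PD: pen down
LT 45: heading 60 -> 105
FD 4: (46,0) -> (44.965,3.864) [heading=105, draw]
Final: pos=(44.965,3.864), heading=105, 4 segment(s) drawn
Segments drawn: 4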